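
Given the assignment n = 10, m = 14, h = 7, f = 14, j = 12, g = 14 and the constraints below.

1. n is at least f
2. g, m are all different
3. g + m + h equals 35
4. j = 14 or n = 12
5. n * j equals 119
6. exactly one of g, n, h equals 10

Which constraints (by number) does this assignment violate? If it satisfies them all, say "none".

Constraints 1, 2, 4, and 5 are violated.

1. n = 10, f = 14; 10 < 14 (want ≥)  false
2. g = m = 14, not all different  false
3. g + m + h = 14 + 14 + 7 = 35  true
4. j = 12 ≠ 14 and n = 10 ≠ 12; both disjuncts false  false
5. n * j = 10 * 12 = 120, not 119  false
6. g=14, n=10, h=7; 1 of them equals 10  true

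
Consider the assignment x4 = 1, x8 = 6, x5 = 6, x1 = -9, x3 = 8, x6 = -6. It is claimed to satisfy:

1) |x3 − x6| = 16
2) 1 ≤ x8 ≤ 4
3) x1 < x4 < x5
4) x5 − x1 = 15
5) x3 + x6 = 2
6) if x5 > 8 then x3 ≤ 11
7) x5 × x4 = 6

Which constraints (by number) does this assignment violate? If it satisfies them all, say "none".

Constraints 1 and 2 are violated.

1) |8 − (-6)| = 14, not 16  ✘
2) x8 = 6 is outside [1, 4]  ✘
3) values -9 < 1 < 6  ✔
4) x5 − x1 = 6 − (-9) = 15  ✔
5) x3 + x6 = 8 + (-6) = 2  ✔
6) x5 = 6, not > 8; antecedent false, conditional vacuously true  ✔
7) x5 × x4 = 6 × 1 = 6  ✔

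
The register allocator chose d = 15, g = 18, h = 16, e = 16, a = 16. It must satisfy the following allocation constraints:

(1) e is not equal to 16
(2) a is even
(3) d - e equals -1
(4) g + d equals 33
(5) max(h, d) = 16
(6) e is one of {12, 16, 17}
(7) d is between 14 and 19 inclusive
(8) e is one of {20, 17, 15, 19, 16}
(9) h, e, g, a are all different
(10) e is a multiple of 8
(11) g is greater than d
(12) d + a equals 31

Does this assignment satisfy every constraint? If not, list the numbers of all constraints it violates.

(1) e = 16, but 16 is required to differ  ✘
(2) a = 16 is even  ✔
(3) d - e = 15 - 16 = -1  ✔
(4) g + d = 18 + 15 = 33  ✔
(5) max(16, 15) = 16  ✔
(6) e = 16 is in {12, 16, 17}  ✔
(7) d = 15 lies in [14, 19]  ✔
(8) e = 16 is in {20, 17, 15, 19, 16}  ✔
(9) h = e = 16, not all different  ✘
(10) 16 / 8 = 2, so 8 divides 16  ✔
(11) g = 18, d = 15; 18 > 15  ✔
(12) d + a = 15 + 16 = 31  ✔

The assignment fails constraints 1, 9.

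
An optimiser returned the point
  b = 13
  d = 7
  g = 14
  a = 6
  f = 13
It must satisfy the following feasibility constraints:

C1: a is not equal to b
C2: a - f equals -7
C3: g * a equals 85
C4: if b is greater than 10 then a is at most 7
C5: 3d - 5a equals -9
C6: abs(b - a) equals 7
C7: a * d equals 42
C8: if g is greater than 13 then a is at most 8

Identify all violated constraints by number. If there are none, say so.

C1: a = 6, b = 13; distinct  ✔
C2: a - f = 6 - 13 = -7  ✔
C3: g * a = 14 * 6 = 84, not 85  ✘
C4: b = 13 > 10, so we need a ≤ 7; a = 6 ≤ 7  ✔
C5: 3d - 5a = 3(7) - 5(6) = -9  ✔
C6: abs(13 - 6) = 7  ✔
C7: a * d = 6 * 7 = 42  ✔
C8: g = 14 > 13, so we need a ≤ 8; a = 6 ≤ 8  ✔

No — constraint 3 is not satisfied.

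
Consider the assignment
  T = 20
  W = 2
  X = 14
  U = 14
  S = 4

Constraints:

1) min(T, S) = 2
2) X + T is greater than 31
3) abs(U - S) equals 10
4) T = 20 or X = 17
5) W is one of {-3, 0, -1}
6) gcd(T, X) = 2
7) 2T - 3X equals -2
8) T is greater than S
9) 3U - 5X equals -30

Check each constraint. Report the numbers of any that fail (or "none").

Constraints 1, 5, 9 are violated.

1) min(20, 4) = 4, not 2 — does not hold.
2) X + T = 14 + 20 = 34; 34 > 31 — holds.
3) abs(14 - 4) = 10 — holds.
4) T = 20 = 20 (first disjunct) — holds.
5) W = 2 is not in {-3, 0, -1} — does not hold.
6) gcd(20, 14) = 2 — holds.
7) 2T - 3X = 2(20) - 3(14) = -2 — holds.
8) T = 20, S = 4; 20 > 4 — holds.
9) 3U - 5X = 3(14) - 5(14) = -28, not -30 — does not hold.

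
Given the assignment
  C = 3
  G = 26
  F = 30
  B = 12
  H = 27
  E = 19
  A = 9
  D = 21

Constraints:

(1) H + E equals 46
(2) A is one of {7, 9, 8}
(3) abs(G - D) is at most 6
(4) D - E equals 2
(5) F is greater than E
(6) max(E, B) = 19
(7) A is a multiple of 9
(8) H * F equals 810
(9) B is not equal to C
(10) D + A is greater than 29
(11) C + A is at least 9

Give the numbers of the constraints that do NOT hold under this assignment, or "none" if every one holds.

None — every constraint holds.

(1) H + E = 27 + 19 = 46  holds
(2) A = 9 is in {7, 9, 8}  holds
(3) abs(26 - 21) = 5; 5 ≤ 6  holds
(4) D - E = 21 - 19 = 2  holds
(5) F = 30, E = 19; 30 > 19  holds
(6) max(19, 12) = 19  holds
(7) 9 / 9 = 1, so 9 divides 9  holds
(8) H * F = 27 * 30 = 810  holds
(9) B = 12, C = 3; distinct  holds
(10) D + A = 21 + 9 = 30; 30 > 29  holds
(11) C + A = 3 + 9 = 12; 12 ≥ 9  holds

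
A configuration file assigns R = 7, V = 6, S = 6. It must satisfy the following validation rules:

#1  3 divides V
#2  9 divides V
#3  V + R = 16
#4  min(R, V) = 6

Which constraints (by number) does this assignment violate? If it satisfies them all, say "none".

#1 6 / 3 = 2, so 3 divides 6  holds
#2 6 = 9×0 + 6, so 9 does not divide 6  fails
#3 V + R = 6 + 7 = 13, not 16  fails
#4 min(7, 6) = 6  holds

The assignment fails constraints 2 and 3.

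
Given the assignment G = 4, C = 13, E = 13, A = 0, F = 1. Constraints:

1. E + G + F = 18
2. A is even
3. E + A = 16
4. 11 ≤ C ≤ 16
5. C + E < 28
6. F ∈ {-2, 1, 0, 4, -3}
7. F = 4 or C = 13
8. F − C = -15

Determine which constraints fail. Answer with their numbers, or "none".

1. E + G + F = 13 + 4 + 1 = 18  true
2. A = 0 is even  true
3. E + A = 13 + 0 = 13, not 16  false
4. C = 13 lies in [11, 16]  true
5. C + E = 13 + 13 = 26; 26 < 28  true
6. F = 1 is in {-2, 1, 0, 4, -3}  true
7. F = 1 ≠ 4, but C = 13 = 13 (second disjunct)  true
8. F − C = 1 − 13 = -12, not -15  false

Violated: 3, 8.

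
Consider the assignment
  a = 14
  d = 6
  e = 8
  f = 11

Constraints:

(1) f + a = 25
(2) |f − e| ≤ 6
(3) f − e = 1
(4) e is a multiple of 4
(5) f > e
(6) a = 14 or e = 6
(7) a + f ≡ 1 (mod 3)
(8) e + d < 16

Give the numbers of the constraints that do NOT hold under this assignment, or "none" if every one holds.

No — constraint 3 is not satisfied.

(1) f + a = 11 + 14 = 25 — holds.
(2) |11 − 8| = 3; 3 ≤ 6 — holds.
(3) f − e = 11 − 8 = 3, not 1 — does not hold.
(4) 8 / 4 = 2, so 4 divides 8 — holds.
(5) f = 11, e = 8; 11 > 8 — holds.
(6) a = 14 = 14 (first disjunct) — holds.
(7) a + f = 25; 25 mod 3 = 1 — holds.
(8) e + d = 8 + 6 = 14; 14 < 16 — holds.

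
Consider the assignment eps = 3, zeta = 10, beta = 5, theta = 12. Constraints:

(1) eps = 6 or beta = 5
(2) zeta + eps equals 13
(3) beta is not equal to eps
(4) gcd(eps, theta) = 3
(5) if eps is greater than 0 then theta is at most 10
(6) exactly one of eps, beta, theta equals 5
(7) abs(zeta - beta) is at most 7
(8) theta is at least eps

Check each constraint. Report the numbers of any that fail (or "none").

No — constraint 5 is not satisfied.

(1) eps = 3 ≠ 6, but beta = 5 = 5 (second disjunct) — holds.
(2) zeta + eps = 10 + 3 = 13 — holds.
(3) beta = 5, eps = 3; distinct — holds.
(4) gcd(3, 12) = 3 — holds.
(5) eps = 3 > 0, so we need theta ≤ 10; but theta = 12 > 10 — does not hold.
(6) eps=3, beta=5, theta=12; 1 of them equals 5 — holds.
(7) abs(10 - 5) = 5; 5 ≤ 7 — holds.
(8) theta = 12, eps = 3; 12 ≥ 3 — holds.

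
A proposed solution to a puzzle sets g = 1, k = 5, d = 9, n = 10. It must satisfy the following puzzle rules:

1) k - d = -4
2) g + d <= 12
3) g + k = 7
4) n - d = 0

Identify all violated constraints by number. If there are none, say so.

No — constraints 3, 4 are not satisfied.

1) k - d = 5 - 9 = -4  holds
2) g + d = 1 + 9 = 10; 10 ≤ 12  holds
3) g + k = 1 + 5 = 6, not 7  fails
4) n - d = 10 - 9 = 1, not 0  fails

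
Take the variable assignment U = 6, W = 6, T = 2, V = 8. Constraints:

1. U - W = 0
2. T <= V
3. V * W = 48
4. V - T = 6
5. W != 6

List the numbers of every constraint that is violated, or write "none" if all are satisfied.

Violated: 5.

1. U - W = 6 - 6 = 0 — holds.
2. T = 2, V = 8; 2 ≤ 8 — holds.
3. V * W = 8 * 6 = 48 — holds.
4. V - T = 8 - 2 = 6 — holds.
5. W = 6, but 6 is required to differ — does not hold.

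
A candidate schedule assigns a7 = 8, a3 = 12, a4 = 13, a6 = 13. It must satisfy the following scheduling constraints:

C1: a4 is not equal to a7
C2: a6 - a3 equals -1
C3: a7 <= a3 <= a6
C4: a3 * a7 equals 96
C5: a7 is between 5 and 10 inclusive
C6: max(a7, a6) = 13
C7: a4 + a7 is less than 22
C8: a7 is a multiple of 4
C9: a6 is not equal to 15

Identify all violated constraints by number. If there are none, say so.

C1: a4 = 13, a7 = 8; distinct  true
C2: a6 - a3 = 13 - 12 = 1, not -1  false
C3: values 8 <= 12 <= 13  true
C4: a3 * a7 = 12 * 8 = 96  true
C5: a7 = 8 lies in [5, 10]  true
C6: max(8, 13) = 13  true
C7: a4 + a7 = 13 + 8 = 21; 21 < 22  true
C8: 8 / 4 = 2, so 4 divides 8  true
C9: a6 = 13, and 13 ≠ 15  true

The assignment fails constraint 2.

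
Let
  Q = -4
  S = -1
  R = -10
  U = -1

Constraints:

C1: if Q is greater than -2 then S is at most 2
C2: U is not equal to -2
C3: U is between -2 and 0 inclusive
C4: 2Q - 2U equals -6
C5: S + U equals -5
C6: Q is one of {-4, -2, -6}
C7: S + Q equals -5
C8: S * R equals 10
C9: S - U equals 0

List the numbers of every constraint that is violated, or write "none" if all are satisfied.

Constraint 5 is violated.

C1: Q = -4, not > -2; antecedent false, conditional vacuously true — holds.
C2: U = -1, and -1 ≠ -2 — holds.
C3: U = -1 lies in [-2, 0] — holds.
C4: 2Q - 2U = 2(-4) - 2(-1) = -6 — holds.
C5: S + U = -1 + (-1) = -2, not -5 — does not hold.
C6: Q = -4 is in {-4, -2, -6} — holds.
C7: S + Q = -1 + (-4) = -5 — holds.
C8: S * R = -1 * (-10) = 10 — holds.
C9: S - U = -1 - (-1) = 0 — holds.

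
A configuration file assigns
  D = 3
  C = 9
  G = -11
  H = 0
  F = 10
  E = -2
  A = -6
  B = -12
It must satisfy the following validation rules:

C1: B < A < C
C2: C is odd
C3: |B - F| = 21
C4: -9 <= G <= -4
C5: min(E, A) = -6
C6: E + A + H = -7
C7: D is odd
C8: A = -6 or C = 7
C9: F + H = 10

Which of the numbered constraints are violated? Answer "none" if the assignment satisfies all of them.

C1: values -12 < -6 < 9  OK
C2: C = 9 is odd  OK
C3: |-12 - 10| = 22, not 21  FAIL
C4: G = -11 is outside [-9, -4]  FAIL
C5: min(-2, -6) = -6  OK
C6: E + A + H = -2 + (-6) + 0 = -8, not -7  FAIL
C7: D = 3 is odd  OK
C8: A = -6 = -6 (first disjunct)  OK
C9: F + H = 10 + 0 = 10  OK

The assignment fails constraints 3, 4, and 6.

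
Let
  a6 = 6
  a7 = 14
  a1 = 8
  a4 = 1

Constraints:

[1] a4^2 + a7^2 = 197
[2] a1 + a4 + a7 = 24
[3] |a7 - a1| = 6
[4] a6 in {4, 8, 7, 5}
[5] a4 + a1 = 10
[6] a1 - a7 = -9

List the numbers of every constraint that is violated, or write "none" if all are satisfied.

[1] a4^2 + a7^2 = 1^2 + 14^2 = 1 + 196 = 197 — holds.
[2] a1 + a4 + a7 = 8 + 1 + 14 = 23, not 24 — does not hold.
[3] |14 - 8| = 6 — holds.
[4] a6 = 6 is not in {4, 8, 7, 5} — does not hold.
[5] a4 + a1 = 1 + 8 = 9, not 10 — does not hold.
[6] a1 - a7 = 8 - 14 = -6, not -9 — does not hold.

No — constraints 2, 4, 5, and 6 are not satisfied.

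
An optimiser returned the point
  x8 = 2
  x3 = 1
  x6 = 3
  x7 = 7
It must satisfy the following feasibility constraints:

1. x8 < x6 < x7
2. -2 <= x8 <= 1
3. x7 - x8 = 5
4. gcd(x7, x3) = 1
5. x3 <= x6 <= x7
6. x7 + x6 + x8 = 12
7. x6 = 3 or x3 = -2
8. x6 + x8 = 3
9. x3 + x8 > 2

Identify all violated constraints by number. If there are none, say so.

No — constraints 2 and 8 are not satisfied.

1. values 2 < 3 < 7 — OK.
2. x8 = 2 is outside [-2, 1] — violated.
3. x7 - x8 = 7 - 2 = 5 — OK.
4. gcd(7, 1) = 1 — OK.
5. values 1 <= 3 <= 7 — OK.
6. x7 + x6 + x8 = 7 + 3 + 2 = 12 — OK.
7. x6 = 3 = 3 (first disjunct) — OK.
8. x6 + x8 = 3 + 2 = 5, not 3 — violated.
9. x3 + x8 = 1 + 2 = 3; 3 > 2 — OK.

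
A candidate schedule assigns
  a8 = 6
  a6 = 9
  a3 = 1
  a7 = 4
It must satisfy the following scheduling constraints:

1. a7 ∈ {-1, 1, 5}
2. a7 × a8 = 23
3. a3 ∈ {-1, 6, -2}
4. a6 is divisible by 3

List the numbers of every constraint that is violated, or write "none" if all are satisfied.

No — constraints 1, 2, 3 are not satisfied.

1. a7 = 4 is not in {-1, 1, 5}  ✗
2. a7 × a8 = 4 × 6 = 24, not 23  ✗
3. a3 = 1 is not in {-1, 6, -2}  ✗
4. 9 / 3 = 3, so 3 divides 9  ✓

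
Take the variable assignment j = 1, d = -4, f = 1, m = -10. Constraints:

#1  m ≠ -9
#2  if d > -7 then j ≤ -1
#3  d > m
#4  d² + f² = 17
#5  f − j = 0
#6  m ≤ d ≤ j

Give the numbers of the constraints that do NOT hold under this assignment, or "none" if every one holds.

Constraint 2 does not hold.

#1 m = -10, and -10 ≠ -9 — holds.
#2 d = -4 > -7, so we need j ≤ -1; but j = 1 > -1 — does not hold.
#3 d = -4, m = -10; -4 > -10 — holds.
#4 d² + f² = (-4)² + 1² = 16 + 1 = 17 — holds.
#5 f − j = 1 − 1 = 0 — holds.
#6 values -10 ≤ -4 ≤ 1 — holds.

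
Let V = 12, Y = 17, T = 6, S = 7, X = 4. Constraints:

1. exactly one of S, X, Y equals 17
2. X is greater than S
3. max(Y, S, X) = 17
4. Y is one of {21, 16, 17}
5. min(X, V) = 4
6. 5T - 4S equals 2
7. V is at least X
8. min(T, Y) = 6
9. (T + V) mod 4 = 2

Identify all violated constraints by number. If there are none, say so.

1. S=7, X=4, Y=17; 1 of them equals 17 — satisfied.
2. X = 4, S = 7; 4 ≤ 7 (want >) — violated.
3. max(17, 7, 4) = 17 — satisfied.
4. Y = 17 is in {21, 16, 17} — satisfied.
5. min(4, 12) = 4 — satisfied.
6. 5T - 4S = 5(6) - 4(7) = 2 — satisfied.
7. V = 12, X = 4; 12 ≥ 4 — satisfied.
8. min(6, 17) = 6 — satisfied.
9. T + V = 18; 18 mod 4 = 2 — satisfied.

No — constraint 2 is not satisfied.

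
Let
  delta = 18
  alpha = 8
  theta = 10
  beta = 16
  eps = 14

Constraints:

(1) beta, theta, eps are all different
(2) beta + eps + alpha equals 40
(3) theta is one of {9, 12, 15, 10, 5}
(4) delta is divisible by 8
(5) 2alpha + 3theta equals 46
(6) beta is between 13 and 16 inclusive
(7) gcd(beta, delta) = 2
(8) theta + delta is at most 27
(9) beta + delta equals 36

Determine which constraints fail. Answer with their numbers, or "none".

(1) values 16, 10, 14 are pairwise distinct  holds
(2) beta + eps + alpha = 16 + 14 + 8 = 38, not 40  fails
(3) theta = 10 is in {9, 12, 15, 10, 5}  holds
(4) 18 = 8*2 + 2, so 8 does not divide 18  fails
(5) 2alpha + 3theta = 2(8) + 3(10) = 46  holds
(6) beta = 16 lies in [13, 16]  holds
(7) gcd(16, 18) = 2  holds
(8) theta + delta = 10 + 18 = 28; 28 > 27, bound 27 not met  fails
(9) beta + delta = 16 + 18 = 34, not 36  fails

The assignment fails constraints 2, 4, 8, 9.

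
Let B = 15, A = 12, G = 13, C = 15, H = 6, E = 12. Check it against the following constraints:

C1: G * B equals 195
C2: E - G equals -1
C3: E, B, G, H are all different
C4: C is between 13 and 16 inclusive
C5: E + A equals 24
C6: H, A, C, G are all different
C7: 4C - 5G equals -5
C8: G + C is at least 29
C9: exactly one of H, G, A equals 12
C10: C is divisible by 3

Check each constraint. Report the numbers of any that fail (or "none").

No — constraint 8 is not satisfied.

C1: G * B = 13 * 15 = 195  OK
C2: E - G = 12 - 13 = -1  OK
C3: values 12, 15, 13, 6 are pairwise distinct  OK
C4: C = 15 lies in [13, 16]  OK
C5: E + A = 12 + 12 = 24  OK
C6: values 6, 12, 15, 13 are pairwise distinct  OK
C7: 4C - 5G = 4(15) - 5(13) = -5  OK
C8: G + C = 13 + 15 = 28; 28 < 29, bound 29 not met  FAIL
C9: H=6, G=13, A=12; 1 of them equals 12  OK
C10: 15 / 3 = 5, so 3 divides 15  OK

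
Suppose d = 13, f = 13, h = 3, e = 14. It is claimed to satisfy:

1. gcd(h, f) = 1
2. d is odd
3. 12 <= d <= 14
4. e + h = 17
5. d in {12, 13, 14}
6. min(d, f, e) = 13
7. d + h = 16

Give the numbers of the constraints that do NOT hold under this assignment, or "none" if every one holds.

1. gcd(3, 13) = 1  OK
2. d = 13 is odd  OK
3. d = 13 lies in [12, 14]  OK
4. e + h = 14 + 3 = 17  OK
5. d = 13 is in {12, 13, 14}  OK
6. min(13, 13, 14) = 13  OK
7. d + h = 13 + 3 = 16  OK

Yes — all constraints hold.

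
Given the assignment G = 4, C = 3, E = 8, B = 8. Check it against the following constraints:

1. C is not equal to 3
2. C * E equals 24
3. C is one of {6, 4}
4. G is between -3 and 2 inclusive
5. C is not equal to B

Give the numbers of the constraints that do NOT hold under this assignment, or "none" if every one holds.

The assignment fails constraints 1, 3, 4.

1. C = 3, but 3 is required to differ  ✗
2. C * E = 3 * 8 = 24  ✓
3. C = 3 is not in {6, 4}  ✗
4. G = 4 is outside [-3, 2]  ✗
5. C = 3, B = 8; distinct  ✓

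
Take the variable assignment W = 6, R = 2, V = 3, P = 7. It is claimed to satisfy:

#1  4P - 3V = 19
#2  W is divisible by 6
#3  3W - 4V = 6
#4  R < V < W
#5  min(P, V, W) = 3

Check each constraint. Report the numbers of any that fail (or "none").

None — every constraint holds.

#1 4P - 3V = 4(7) - 3(3) = 19 — holds.
#2 6 / 6 = 1, so 6 divides 6 — holds.
#3 3W - 4V = 3(6) - 4(3) = 6 — holds.
#4 values 2 < 3 < 6 — holds.
#5 min(7, 3, 6) = 3 — holds.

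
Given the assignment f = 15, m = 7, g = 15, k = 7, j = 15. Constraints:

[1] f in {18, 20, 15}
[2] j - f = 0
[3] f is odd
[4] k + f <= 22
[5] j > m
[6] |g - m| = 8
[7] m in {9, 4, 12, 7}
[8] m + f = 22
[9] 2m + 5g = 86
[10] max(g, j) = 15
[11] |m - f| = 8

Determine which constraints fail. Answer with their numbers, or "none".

[1] f = 15 is in {18, 20, 15} — holds.
[2] j - f = 15 - 15 = 0 — holds.
[3] f = 15 is odd — holds.
[4] k + f = 7 + 15 = 22; 22 ≤ 22 — holds.
[5] j = 15, m = 7; 15 > 7 — holds.
[6] |15 - 7| = 8 — holds.
[7] m = 7 is in {9, 4, 12, 7} — holds.
[8] m + f = 7 + 15 = 22 — holds.
[9] 2m + 5g = 2(7) + 5(15) = 89, not 86 — does not hold.
[10] max(15, 15) = 15 — holds.
[11] |7 - 15| = 8 — holds.

The assignment fails constraint 9.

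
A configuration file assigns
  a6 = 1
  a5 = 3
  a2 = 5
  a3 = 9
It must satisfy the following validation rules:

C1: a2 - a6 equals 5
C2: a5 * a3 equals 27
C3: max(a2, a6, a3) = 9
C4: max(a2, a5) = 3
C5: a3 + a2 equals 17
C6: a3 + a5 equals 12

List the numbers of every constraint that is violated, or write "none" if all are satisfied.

C1: a2 - a6 = 5 - 1 = 4, not 5 — violated.
C2: a5 * a3 = 3 * 9 = 27 — satisfied.
C3: max(5, 1, 9) = 9 — satisfied.
C4: max(5, 3) = 5, not 3 — violated.
C5: a3 + a2 = 9 + 5 = 14, not 17 — violated.
C6: a3 + a5 = 9 + 3 = 12 — satisfied.

No — constraints 1, 4, and 5 are not satisfied.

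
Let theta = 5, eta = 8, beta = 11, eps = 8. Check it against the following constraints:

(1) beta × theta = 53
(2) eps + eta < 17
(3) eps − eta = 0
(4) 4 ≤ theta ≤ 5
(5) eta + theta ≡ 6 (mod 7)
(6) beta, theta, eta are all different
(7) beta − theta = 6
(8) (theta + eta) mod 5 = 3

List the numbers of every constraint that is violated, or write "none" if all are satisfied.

(1) beta × theta = 11 × 5 = 55, not 53 — violated.
(2) eps + eta = 8 + 8 = 16; 16 < 17 — OK.
(3) eps − eta = 8 − 8 = 0 — OK.
(4) theta = 5 lies in [4, 5] — OK.
(5) eta + theta = 13; 13 mod 7 = 6 — OK.
(6) values 11, 5, 8 are pairwise distinct — OK.
(7) beta − theta = 11 − 5 = 6 — OK.
(8) theta + eta = 13; 13 mod 5 = 3 — OK.

Constraint 1 does not hold.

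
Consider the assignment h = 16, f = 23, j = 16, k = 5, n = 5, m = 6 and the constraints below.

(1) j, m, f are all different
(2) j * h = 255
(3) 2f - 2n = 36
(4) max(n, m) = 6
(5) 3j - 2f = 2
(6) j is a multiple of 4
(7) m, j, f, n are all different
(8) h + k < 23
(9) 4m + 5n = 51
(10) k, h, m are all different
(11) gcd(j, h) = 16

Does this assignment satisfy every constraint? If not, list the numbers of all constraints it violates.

Constraints 2, 9 do not hold.

(1) values 16, 6, 23 are pairwise distinct  ✓
(2) j * h = 16 * 16 = 256, not 255  ✗
(3) 2f - 2n = 2(23) - 2(5) = 36  ✓
(4) max(5, 6) = 6  ✓
(5) 3j - 2f = 3(16) - 2(23) = 2  ✓
(6) 16 / 4 = 4, so 4 divides 16  ✓
(7) values 6, 16, 23, 5 are pairwise distinct  ✓
(8) h + k = 16 + 5 = 21; 21 < 23  ✓
(9) 4m + 5n = 4(6) + 5(5) = 49, not 51  ✗
(10) values 5, 16, 6 are pairwise distinct  ✓
(11) gcd(16, 16) = 16  ✓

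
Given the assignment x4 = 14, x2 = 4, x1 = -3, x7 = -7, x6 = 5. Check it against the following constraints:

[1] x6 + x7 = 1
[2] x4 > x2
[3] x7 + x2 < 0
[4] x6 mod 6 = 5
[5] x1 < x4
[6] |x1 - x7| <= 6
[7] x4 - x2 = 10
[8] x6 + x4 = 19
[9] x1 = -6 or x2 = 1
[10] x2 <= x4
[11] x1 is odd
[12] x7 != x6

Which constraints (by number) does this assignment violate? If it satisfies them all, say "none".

[1] x6 + x7 = 5 + (-7) = -2, not 1 — violated.
[2] x4 = 14, x2 = 4; 14 > 4 — OK.
[3] x7 + x2 = -7 + 4 = -3; -3 < 0 — OK.
[4] 5 mod 6 = 5 — OK.
[5] x1 = -3, x4 = 14; -3 < 14 — OK.
[6] |-3 - (-7)| = 4; 4 ≤ 6 — OK.
[7] x4 - x2 = 14 - 4 = 10 — OK.
[8] x6 + x4 = 5 + 14 = 19 — OK.
[9] x1 = -3 ≠ -6 and x2 = 4 ≠ 1; both disjuncts false — violated.
[10] x2 = 4, x4 = 14; 4 ≤ 14 — OK.
[11] x1 = -3 is odd — OK.
[12] x7 = -7, x6 = 5; distinct — OK.

Violated: 1 and 9.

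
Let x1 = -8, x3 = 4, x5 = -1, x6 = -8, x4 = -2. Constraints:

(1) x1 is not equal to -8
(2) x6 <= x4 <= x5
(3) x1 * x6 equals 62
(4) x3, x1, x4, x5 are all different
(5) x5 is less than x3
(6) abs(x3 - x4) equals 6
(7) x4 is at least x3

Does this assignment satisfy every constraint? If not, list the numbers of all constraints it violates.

(1) x1 = -8, but -8 is required to differ  ✘
(2) values -8 <= -2 <= -1  ✔
(3) x1 * x6 = -8 * (-8) = 64, not 62  ✘
(4) values 4, -8, -2, -1 are pairwise distinct  ✔
(5) x5 = -1, x3 = 4; -1 < 4  ✔
(6) abs(4 - (-2)) = 6  ✔
(7) x4 = -2, x3 = 4; -2 < 4 (want ≥)  ✘

Constraints 1, 3, and 7 do not hold.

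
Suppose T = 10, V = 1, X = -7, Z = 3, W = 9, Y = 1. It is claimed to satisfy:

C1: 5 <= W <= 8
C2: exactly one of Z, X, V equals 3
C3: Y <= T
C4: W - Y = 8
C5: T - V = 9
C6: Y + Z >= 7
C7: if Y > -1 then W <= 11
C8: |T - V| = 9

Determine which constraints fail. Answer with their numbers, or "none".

Violated: 1, 6.

C1: W = 9 is outside [5, 8]  no
C2: Z=3, X=-7, V=1; 1 of them equals 3  yes
C3: Y = 1, T = 10; 1 ≤ 10  yes
C4: W - Y = 9 - 1 = 8  yes
C5: T - V = 10 - 1 = 9  yes
C6: Y + Z = 1 + 3 = 4; 4 < 7, bound 7 not met  no
C7: Y = 1 > -1, so we need W ≤ 11; W = 9 ≤ 11  yes
C8: |10 - 1| = 9  yes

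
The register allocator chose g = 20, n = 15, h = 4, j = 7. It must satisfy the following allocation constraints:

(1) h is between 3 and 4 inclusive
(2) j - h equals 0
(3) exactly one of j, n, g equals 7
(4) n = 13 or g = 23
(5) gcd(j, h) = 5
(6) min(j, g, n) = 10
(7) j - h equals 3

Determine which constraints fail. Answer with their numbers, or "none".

Constraints 2, 4, 5, and 6 are violated.

(1) h = 4 lies in [3, 4] — holds.
(2) j - h = 7 - 4 = 3, not 0 — fails.
(3) j=7, n=15, g=20; 1 of them equals 7 — holds.
(4) n = 15 ≠ 13 and g = 20 ≠ 23; both disjuncts false — fails.
(5) gcd(7, 4) = 1, not 5 — fails.
(6) min(7, 20, 15) = 7, not 10 — fails.
(7) j - h = 7 - 4 = 3 — holds.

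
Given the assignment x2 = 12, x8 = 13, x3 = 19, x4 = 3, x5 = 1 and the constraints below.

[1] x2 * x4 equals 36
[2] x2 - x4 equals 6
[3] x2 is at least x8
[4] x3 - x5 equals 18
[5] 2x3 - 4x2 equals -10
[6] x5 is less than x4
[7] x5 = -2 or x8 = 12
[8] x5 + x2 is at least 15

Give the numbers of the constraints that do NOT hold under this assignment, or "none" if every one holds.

Violated: 2, 3, 7, and 8.

[1] x2 * x4 = 12 * 3 = 36  ✓
[2] x2 - x4 = 12 - 3 = 9, not 6  ✗
[3] x2 = 12, x8 = 13; 12 < 13 (want ≥)  ✗
[4] x3 - x5 = 19 - 1 = 18  ✓
[5] 2x3 - 4x2 = 2(19) - 4(12) = -10  ✓
[6] x5 = 1, x4 = 3; 1 < 3  ✓
[7] x5 = 1 ≠ -2 and x8 = 13 ≠ 12; both disjuncts false  ✗
[8] x5 + x2 = 1 + 12 = 13; 13 < 15, bound 15 not met  ✗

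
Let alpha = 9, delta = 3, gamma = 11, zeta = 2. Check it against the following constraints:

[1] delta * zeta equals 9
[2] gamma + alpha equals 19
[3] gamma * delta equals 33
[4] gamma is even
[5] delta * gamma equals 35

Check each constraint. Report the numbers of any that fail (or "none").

[1] delta * zeta = 3 * 2 = 6, not 9  no
[2] gamma + alpha = 11 + 9 = 20, not 19  no
[3] gamma * delta = 11 * 3 = 33  yes
[4] gamma = 11 is odd  no
[5] delta * gamma = 3 * 11 = 33, not 35  no

Constraints 1, 2, 4, 5 are violated.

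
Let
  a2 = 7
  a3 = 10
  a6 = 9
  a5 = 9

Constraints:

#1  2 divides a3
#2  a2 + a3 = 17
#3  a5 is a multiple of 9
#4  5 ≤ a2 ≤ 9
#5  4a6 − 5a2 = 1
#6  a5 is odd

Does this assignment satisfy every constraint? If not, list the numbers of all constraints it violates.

No violations.

#1 10 / 2 = 5, so 2 divides 10  true
#2 a2 + a3 = 7 + 10 = 17  true
#3 9 / 9 = 1, so 9 divides 9  true
#4 a2 = 7 lies in [5, 9]  true
#5 4a6 − 5a2 = 4(9) − 5(7) = 1  true
#6 a5 = 9 is odd  true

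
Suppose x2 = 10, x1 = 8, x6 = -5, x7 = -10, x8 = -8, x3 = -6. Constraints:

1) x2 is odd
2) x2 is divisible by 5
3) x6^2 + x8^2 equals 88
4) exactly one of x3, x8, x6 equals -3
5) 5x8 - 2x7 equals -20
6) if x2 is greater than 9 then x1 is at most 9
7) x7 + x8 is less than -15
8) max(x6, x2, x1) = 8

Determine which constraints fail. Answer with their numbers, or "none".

1) x2 = 10 is even  no
2) 10 / 5 = 2, so 5 divides 10  yes
3) x6^2 + x8^2 = (-5)^2 + (-8)^2 = 25 + 64 = 89, not 88  no
4) x3=-6, x8=-8, x6=-5; 0 of them equal -3, not exactly one  no
5) 5x8 - 2x7 = 5(-8) - 2(-10) = -20  yes
6) x2 = 10 > 9, so we need x1 ≤ 9; x1 = 8 ≤ 9  yes
7) x7 + x8 = -10 + (-8) = -18; -18 < -15  yes
8) max(-5, 10, 8) = 10, not 8  no

Violated: 1, 3, 4, and 8.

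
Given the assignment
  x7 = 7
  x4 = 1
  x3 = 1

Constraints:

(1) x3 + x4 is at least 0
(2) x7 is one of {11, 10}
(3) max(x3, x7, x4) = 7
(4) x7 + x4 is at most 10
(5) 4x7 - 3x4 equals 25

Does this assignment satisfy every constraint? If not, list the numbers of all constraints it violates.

The assignment fails constraint 2.

(1) x3 + x4 = 1 + 1 = 2; 2 ≥ 0  true
(2) x7 = 7 is not in {11, 10}  false
(3) max(1, 7, 1) = 7  true
(4) x7 + x4 = 7 + 1 = 8; 8 ≤ 10  true
(5) 4x7 - 3x4 = 4(7) - 3(1) = 25  true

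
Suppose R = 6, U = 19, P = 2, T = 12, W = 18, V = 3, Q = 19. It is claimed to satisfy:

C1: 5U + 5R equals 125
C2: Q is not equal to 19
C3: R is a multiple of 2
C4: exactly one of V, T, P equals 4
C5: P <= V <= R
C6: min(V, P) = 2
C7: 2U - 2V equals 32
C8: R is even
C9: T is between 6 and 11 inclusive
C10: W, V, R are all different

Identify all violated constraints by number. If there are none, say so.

C1: 5U + 5R = 5(19) + 5(6) = 125 — OK.
C2: Q = 19, but 19 is required to differ — violated.
C3: 6 / 2 = 3, so 2 divides 6 — OK.
C4: V=3, T=12, P=2; 0 of them equal 4, not exactly one — violated.
C5: values 2 <= 3 <= 6 — OK.
C6: min(3, 2) = 2 — OK.
C7: 2U - 2V = 2(19) - 2(3) = 32 — OK.
C8: R = 6 is even — OK.
C9: T = 12 is outside [6, 11] — violated.
C10: values 18, 3, 6 are pairwise distinct — OK.

Violated: 2, 4, 9.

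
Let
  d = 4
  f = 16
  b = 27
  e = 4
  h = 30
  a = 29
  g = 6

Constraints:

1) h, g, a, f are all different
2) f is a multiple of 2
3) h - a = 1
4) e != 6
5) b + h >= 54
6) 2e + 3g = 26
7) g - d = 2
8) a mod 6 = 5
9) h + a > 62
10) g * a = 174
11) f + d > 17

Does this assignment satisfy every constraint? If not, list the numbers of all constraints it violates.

1) values 30, 6, 29, 16 are pairwise distinct  yes
2) 16 / 2 = 8, so 2 divides 16  yes
3) h - a = 30 - 29 = 1  yes
4) e = 4, and 4 ≠ 6  yes
5) b + h = 27 + 30 = 57; 57 ≥ 54  yes
6) 2e + 3g = 2(4) + 3(6) = 26  yes
7) g - d = 6 - 4 = 2  yes
8) 29 mod 6 = 5  yes
9) h + a = 30 + 29 = 59; 59 ≤ 62, bound 62 not met  no
10) g * a = 6 * 29 = 174  yes
11) f + d = 16 + 4 = 20; 20 > 17  yes

Violated: 9.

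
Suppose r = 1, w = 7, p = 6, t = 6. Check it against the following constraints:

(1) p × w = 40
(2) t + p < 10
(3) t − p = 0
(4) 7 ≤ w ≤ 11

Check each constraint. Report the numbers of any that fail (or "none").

Constraints 1, 2 do not hold.

(1) p × w = 6 × 7 = 42, not 40 — fails.
(2) t + p = 6 + 6 = 12; 12 ≥ 10, bound 10 not met — fails.
(3) t − p = 6 − 6 = 0 — holds.
(4) w = 7 lies in [7, 11] — holds.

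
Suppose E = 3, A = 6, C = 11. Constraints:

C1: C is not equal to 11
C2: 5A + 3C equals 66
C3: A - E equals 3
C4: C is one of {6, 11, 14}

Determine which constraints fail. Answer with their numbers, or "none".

C1: C = 11, but 11 is required to differ — does not hold.
C2: 5A + 3C = 5(6) + 3(11) = 63, not 66 — does not hold.
C3: A - E = 6 - 3 = 3 — holds.
C4: C = 11 is in {6, 11, 14} — holds.

Constraints 1 and 2 are violated.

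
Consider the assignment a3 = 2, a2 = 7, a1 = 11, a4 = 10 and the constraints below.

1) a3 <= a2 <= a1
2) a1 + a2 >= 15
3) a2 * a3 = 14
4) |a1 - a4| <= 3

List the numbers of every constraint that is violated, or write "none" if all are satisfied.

1) values 2 <= 7 <= 11  ✔
2) a1 + a2 = 11 + 7 = 18; 18 ≥ 15  ✔
3) a2 * a3 = 7 * 2 = 14  ✔
4) |11 - 10| = 1; 1 ≤ 3  ✔

The assignment satisfies every constraint.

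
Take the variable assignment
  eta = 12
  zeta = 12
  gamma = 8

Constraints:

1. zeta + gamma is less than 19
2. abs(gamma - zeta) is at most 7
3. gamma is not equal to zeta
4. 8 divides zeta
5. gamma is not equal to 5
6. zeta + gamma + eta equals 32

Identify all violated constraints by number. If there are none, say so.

Violated: 1, 4.

1. zeta + gamma = 12 + 8 = 20; 20 ≥ 19, bound 19 not met — violated.
2. abs(8 - 12) = 4; 4 ≤ 7 — satisfied.
3. gamma = 8, zeta = 12; distinct — satisfied.
4. 12 = 8*1 + 4, so 8 does not divide 12 — violated.
5. gamma = 8, and 8 ≠ 5 — satisfied.
6. zeta + gamma + eta = 12 + 8 + 12 = 32 — satisfied.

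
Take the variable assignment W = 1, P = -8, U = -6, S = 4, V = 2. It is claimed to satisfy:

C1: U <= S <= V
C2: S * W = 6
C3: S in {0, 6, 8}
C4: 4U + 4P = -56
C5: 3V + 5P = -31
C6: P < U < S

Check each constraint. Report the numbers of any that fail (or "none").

Constraints 1, 2, 3, and 5 are violated.

C1: values -6, 4, 2; S = 4 is not <= V = 2 — violated.
C2: S * W = 4 * 1 = 4, not 6 — violated.
C3: S = 4 is not in {0, 6, 8} — violated.
C4: 4U + 4P = 4(-6) + 4(-8) = -56 — OK.
C5: 3V + 5P = 3(2) + 5(-8) = -34, not -31 — violated.
C6: values -8 < -6 < 4 — OK.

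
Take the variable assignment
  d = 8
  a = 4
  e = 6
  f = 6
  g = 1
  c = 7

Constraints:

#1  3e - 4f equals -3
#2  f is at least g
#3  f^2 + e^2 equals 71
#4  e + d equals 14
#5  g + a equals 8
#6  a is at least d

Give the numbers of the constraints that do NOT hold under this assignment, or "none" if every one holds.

Violated: 1, 3, 5, and 6.

#1 3e - 4f = 3(6) - 4(6) = -6, not -3  no
#2 f = 6, g = 1; 6 ≥ 1  yes
#3 f^2 + e^2 = 6^2 + 6^2 = 36 + 36 = 72, not 71  no
#4 e + d = 6 + 8 = 14  yes
#5 g + a = 1 + 4 = 5, not 8  no
#6 a = 4, d = 8; 4 < 8 (want ≥)  no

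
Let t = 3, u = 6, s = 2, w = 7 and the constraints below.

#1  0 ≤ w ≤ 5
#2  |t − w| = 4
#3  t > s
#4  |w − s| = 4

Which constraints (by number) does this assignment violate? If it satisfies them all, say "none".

The assignment fails constraints 1, 4.

#1 w = 7 is outside [0, 5]  fails
#2 |3 − 7| = 4  holds
#3 t = 3, s = 2; 3 > 2  holds
#4 |7 − 2| = 5, not 4  fails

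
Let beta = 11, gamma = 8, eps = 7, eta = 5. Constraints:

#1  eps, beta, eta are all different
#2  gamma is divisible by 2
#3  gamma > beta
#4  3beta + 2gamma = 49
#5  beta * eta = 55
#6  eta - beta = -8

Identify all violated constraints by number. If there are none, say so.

No — constraints 3 and 6 are not satisfied.

#1 values 7, 11, 5 are pairwise distinct — holds.
#2 8 / 2 = 4, so 2 divides 8 — holds.
#3 gamma = 8, beta = 11; 8 ≤ 11 (want >) — does not hold.
#4 3beta + 2gamma = 3(11) + 2(8) = 49 — holds.
#5 beta * eta = 11 * 5 = 55 — holds.
#6 eta - beta = 5 - 11 = -6, not -8 — does not hold.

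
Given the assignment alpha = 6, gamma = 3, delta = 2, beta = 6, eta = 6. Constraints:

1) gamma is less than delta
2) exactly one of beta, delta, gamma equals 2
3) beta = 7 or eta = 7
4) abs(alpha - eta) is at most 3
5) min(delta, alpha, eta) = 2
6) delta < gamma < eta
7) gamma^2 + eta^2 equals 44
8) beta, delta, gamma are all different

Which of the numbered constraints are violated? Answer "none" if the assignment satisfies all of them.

No — constraints 1, 3, and 7 are not satisfied.

1) gamma = 3, delta = 2; 3 ≥ 2 (want <)  fails
2) beta=6, delta=2, gamma=3; 1 of them equals 2  holds
3) beta = 6 ≠ 7 and eta = 6 ≠ 7; both disjuncts false  fails
4) abs(6 - 6) = 0; 0 ≤ 3  holds
5) min(2, 6, 6) = 2  holds
6) values 2 < 3 < 6  holds
7) gamma^2 + eta^2 = 3^2 + 6^2 = 9 + 36 = 45, not 44  fails
8) values 6, 2, 3 are pairwise distinct  holds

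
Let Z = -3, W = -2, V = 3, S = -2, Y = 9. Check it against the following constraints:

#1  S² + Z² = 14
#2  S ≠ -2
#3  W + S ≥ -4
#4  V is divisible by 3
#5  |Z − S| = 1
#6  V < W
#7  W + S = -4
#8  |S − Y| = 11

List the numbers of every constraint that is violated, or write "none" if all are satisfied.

Constraints 1, 2, and 6 do not hold.

#1 S² + Z² = (-2)² + (-3)² = 4 + 9 = 13, not 14  ✘
#2 S = -2, but -2 is required to differ  ✘
#3 W + S = -2 + (-2) = -4; -4 ≥ -4  ✔
#4 3 / 3 = 1, so 3 divides 3  ✔
#5 |-3 − (-2)| = 1  ✔
#6 V = 3, W = -2; 3 ≥ -2 (want <)  ✘
#7 W + S = -2 + (-2) = -4  ✔
#8 |-2 − 9| = 11  ✔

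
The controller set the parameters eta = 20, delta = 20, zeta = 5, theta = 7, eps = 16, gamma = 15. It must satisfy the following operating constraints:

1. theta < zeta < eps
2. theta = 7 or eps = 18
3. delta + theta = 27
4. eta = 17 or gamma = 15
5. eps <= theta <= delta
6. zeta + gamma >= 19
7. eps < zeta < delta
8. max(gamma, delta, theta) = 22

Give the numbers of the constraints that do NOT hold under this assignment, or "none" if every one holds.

Violated: 1, 5, 7, 8.

1. values 7, 5, 16; theta = 7 is not < zeta = 5 — violated.
2. theta = 7 = 7 (first disjunct) — satisfied.
3. delta + theta = 20 + 7 = 27 — satisfied.
4. eta = 20 ≠ 17, but gamma = 15 = 15 (second disjunct) — satisfied.
5. values 16, 7, 20; eps = 16 is not <= theta = 7 — violated.
6. zeta + gamma = 5 + 15 = 20; 20 ≥ 19 — satisfied.
7. values 16, 5, 20; eps = 16 is not < zeta = 5 — violated.
8. max(15, 20, 7) = 20, not 22 — violated.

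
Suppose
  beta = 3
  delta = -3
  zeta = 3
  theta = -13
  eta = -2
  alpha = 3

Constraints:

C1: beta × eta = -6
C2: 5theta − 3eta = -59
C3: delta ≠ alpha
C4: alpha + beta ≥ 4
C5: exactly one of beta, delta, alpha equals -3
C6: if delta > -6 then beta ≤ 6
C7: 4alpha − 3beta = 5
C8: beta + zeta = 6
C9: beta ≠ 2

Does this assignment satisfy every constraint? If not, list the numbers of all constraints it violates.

C1: beta × eta = 3 × (-2) = -6 — satisfied.
C2: 5theta − 3eta = 5(-13) − 3(-2) = -59 — satisfied.
C3: delta = -3, alpha = 3; distinct — satisfied.
C4: alpha + beta = 3 + 3 = 6; 6 ≥ 4 — satisfied.
C5: beta=3, delta=-3, alpha=3; 1 of them equals -3 — satisfied.
C6: delta = -3 > -6, so we need beta ≤ 6; beta = 3 ≤ 6 — satisfied.
C7: 4alpha − 3beta = 4(3) − 3(3) = 3, not 5 — violated.
C8: beta + zeta = 3 + 3 = 6 — satisfied.
C9: beta = 3, and 3 ≠ 2 — satisfied.

Constraint 7 is violated.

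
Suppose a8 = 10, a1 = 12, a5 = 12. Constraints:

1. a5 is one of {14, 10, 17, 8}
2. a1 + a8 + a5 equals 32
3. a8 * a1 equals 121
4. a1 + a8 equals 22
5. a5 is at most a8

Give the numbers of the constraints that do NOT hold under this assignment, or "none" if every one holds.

1. a5 = 12 is not in {14, 10, 17, 8} — fails.
2. a1 + a8 + a5 = 12 + 10 + 12 = 34, not 32 — fails.
3. a8 * a1 = 10 * 12 = 120, not 121 — fails.
4. a1 + a8 = 12 + 10 = 22 — holds.
5. a5 = 12, a8 = 10; 12 > 10 (want ≤) — fails.

The assignment fails constraints 1, 2, 3, and 5.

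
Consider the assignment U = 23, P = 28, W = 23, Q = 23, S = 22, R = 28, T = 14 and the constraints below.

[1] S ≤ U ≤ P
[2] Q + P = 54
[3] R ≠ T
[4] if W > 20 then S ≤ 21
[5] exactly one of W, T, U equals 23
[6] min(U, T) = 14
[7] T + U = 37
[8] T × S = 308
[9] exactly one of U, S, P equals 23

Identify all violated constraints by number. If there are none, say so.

[1] values 22 ≤ 23 ≤ 28  ✔
[2] Q + P = 23 + 28 = 51, not 54  ✘
[3] R = 28, T = 14; distinct  ✔
[4] W = 23 > 20, so we need S ≤ 21; but S = 22 > 21  ✘
[5] W=23, T=14, U=23; 2 of them equal 23, not exactly one  ✘
[6] min(23, 14) = 14  ✔
[7] T + U = 14 + 23 = 37  ✔
[8] T × S = 14 × 22 = 308  ✔
[9] U=23, S=22, P=28; 1 of them equals 23  ✔

Constraints 2, 4, and 5 do not hold.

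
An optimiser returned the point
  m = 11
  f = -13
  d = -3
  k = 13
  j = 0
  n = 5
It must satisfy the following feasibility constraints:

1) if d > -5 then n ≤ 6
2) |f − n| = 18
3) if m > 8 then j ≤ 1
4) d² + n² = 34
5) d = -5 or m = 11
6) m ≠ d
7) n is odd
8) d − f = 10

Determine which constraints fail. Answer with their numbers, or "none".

1) d = -3 > -5, so we need n ≤ 6; n = 5 ≤ 6  OK
2) |-13 − 5| = 18  OK
3) m = 11 > 8, so we need j ≤ 1; j = 0 ≤ 1  OK
4) d² + n² = (-3)² + 5² = 9 + 25 = 34  OK
5) d = -3 ≠ -5, but m = 11 = 11 (second disjunct)  OK
6) m = 11, d = -3; distinct  OK
7) n = 5 is odd  OK
8) d − f = -3 − (-13) = 10  OK

No violations.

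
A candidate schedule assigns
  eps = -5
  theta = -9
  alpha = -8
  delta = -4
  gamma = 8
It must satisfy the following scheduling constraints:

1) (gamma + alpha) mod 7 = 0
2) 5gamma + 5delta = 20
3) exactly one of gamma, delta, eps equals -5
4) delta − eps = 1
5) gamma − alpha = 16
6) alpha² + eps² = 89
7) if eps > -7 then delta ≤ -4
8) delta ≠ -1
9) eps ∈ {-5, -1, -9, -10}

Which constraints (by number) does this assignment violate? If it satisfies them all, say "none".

Yes — all constraints hold.

1) gamma + alpha = 0; 0 mod 7 = 0 — holds.
2) 5gamma + 5delta = 5(8) + 5(-4) = 20 — holds.
3) gamma=8, delta=-4, eps=-5; 1 of them equals -5 — holds.
4) delta − eps = -4 − (-5) = 1 — holds.
5) gamma − alpha = 8 − (-8) = 16 — holds.
6) alpha² + eps² = (-8)² + (-5)² = 64 + 25 = 89 — holds.
7) eps = -5 > -7, so we need delta ≤ -4; delta = -4 ≤ -4 — holds.
8) delta = -4, and -4 ≠ -1 — holds.
9) eps = -5 is in {-5, -1, -9, -10} — holds.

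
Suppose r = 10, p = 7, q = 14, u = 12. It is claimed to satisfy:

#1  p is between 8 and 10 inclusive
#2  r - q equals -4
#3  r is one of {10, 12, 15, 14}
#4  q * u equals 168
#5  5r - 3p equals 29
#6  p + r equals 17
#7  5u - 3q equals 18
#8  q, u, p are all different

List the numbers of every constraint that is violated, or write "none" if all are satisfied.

#1 p = 7 is outside [8, 10]  ✗
#2 r - q = 10 - 14 = -4  ✓
#3 r = 10 is in {10, 12, 15, 14}  ✓
#4 q * u = 14 * 12 = 168  ✓
#5 5r - 3p = 5(10) - 3(7) = 29  ✓
#6 p + r = 7 + 10 = 17  ✓
#7 5u - 3q = 5(12) - 3(14) = 18  ✓
#8 values 14, 12, 7 are pairwise distinct  ✓

Constraint 1 is violated.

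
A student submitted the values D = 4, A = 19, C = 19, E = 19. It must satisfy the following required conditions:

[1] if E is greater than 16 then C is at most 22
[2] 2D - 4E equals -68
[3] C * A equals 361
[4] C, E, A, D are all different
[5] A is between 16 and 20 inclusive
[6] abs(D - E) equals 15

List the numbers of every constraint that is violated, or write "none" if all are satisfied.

The assignment fails constraint 4.

[1] E = 19 > 16, so we need C ≤ 22; C = 19 ≤ 22  holds
[2] 2D - 4E = 2(4) - 4(19) = -68  holds
[3] C * A = 19 * 19 = 361  holds
[4] C = E = 19, not all different  fails
[5] A = 19 lies in [16, 20]  holds
[6] abs(4 - 19) = 15  holds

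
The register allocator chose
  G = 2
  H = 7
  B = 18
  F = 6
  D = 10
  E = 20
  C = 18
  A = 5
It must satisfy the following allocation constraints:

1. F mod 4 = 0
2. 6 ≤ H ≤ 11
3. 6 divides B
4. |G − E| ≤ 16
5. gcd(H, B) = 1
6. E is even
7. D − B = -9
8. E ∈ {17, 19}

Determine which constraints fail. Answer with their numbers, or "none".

1. 6 mod 4 = 2, not 0  ✘
2. H = 7 lies in [6, 11]  ✔
3. 18 / 6 = 3, so 6 divides 18  ✔
4. |2 − 20| = 18; 18 > 16, exceeds bound 16  ✘
5. gcd(7, 18) = 1  ✔
6. E = 20 is even  ✔
7. D − B = 10 − 18 = -8, not -9  ✘
8. E = 20 is not in {17, 19}  ✘

Constraints 1, 4, 7, and 8 are violated.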